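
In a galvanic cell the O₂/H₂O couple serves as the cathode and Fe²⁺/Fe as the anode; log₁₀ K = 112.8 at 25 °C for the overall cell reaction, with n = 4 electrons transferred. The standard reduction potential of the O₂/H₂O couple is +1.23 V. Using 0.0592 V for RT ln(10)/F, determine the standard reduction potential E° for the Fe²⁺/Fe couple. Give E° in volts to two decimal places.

E°cell = (0.0592/n)·log K = (0.0592/4)(112.8) = +1.669 V.
Since O₂/H₂O is the cathode and Fe²⁺/Fe the anode, E°cell = E°(O₂/H₂O) − E°(Fe²⁺/Fe).
So E°(Fe²⁺/Fe) = E°(O₂/H₂O) − E°cell = (+1.23) − (+1.669) = -0.44 V.

-0.44 V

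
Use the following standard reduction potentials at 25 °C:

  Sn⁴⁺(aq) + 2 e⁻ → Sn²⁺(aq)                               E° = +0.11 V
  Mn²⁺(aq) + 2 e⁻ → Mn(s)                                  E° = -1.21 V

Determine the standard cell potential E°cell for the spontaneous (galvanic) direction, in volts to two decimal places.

+1.32 V

The Sn⁴⁺/Sn²⁺ couple has the higher reduction potential, so it is the cathode; Mn²⁺/Mn is oxidised at the anode.
E°cell = E°(cathode) − E°(anode) = (+0.11) − (-1.21) = +1.32 V.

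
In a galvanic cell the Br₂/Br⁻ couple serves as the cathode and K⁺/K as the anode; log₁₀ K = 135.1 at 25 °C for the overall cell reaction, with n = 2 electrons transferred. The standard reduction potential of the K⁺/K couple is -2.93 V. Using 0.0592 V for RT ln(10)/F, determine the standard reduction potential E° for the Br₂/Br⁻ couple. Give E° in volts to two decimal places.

E°cell = (0.0592/n)·log K = (0.0592/2)(135.1) = +3.999 V.
Since Br₂/Br⁻ is the cathode and K⁺/K the anode, E°cell = E°(Br₂/Br⁻) − E°(K⁺/K).
So E°(Br₂/Br⁻) = E°cell + E°(K⁺/K) = +3.999 + (-2.93) = +1.07 V.

+1.07 V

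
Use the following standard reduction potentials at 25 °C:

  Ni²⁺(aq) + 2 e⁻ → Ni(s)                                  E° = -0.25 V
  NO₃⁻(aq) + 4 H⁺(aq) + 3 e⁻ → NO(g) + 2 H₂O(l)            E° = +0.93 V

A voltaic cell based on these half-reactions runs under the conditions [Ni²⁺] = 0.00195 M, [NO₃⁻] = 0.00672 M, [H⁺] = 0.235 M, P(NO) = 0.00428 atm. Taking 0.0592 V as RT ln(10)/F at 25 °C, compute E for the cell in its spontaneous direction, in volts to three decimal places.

NO₃⁻/NO is the cathode (higher E°), Ni²⁺/Ni the anode: E°cell = +0.93 − (-0.25) = +1.18 V, n = 6.
Overall: 2 NO₃⁻(aq) + 8 H⁺(aq) + 3 Ni(s) → 2 NO(g) + 4 H₂O(l) + 3 Ni²⁺(aq)
Q = P(NO)^2·[Ni²⁺]^3 / ([NO₃⁻]^2·[H⁺]^8); log Q = -3.490.
E = E° − (0.0592/n) log Q = +1.18 − (0.0592/6)(-3.490) = +1.214 V.

+1.214 V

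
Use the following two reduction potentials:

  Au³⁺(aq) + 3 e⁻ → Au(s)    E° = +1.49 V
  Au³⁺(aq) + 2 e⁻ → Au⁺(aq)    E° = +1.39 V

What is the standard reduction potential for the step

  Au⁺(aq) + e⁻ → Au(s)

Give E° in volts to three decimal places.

Sequential free energies add, so n₃E°₃ = n₁E°₁ + n₂E°₂.
With n₃ = 3, and the known step contributing 2×(+1.39) V, the unknown satisfies 1·E° = 3×(+1.49) − 2×(+1.39) = +1.690.
E° = +1.690 / 1 = +1.690 V.

+1.690 V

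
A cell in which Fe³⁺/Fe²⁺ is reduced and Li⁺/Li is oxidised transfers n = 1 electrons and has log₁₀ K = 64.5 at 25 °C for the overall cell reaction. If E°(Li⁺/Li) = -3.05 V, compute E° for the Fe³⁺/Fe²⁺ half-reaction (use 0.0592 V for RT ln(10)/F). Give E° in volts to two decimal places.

E°cell = (0.0592/n)·log K = (0.0592/1)(64.5) = +3.818 V.
Since Fe³⁺/Fe²⁺ is the cathode and Li⁺/Li the anode, E°cell = E°(Fe³⁺/Fe²⁺) − E°(Li⁺/Li).
So E°(Fe³⁺/Fe²⁺) = E°cell + E°(Li⁺/Li) = +3.818 + (-3.05) = +0.77 V.

+0.77 V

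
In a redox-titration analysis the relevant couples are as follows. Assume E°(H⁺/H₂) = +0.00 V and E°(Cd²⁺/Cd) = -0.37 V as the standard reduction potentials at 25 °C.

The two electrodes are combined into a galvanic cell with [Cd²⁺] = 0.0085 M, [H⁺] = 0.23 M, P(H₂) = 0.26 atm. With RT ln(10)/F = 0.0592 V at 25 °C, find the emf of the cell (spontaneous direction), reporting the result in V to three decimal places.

H⁺/H₂ is the cathode (higher E°), Cd²⁺/Cd the anode: E°cell = +0.00 − (-0.37) = +0.37 V, n = 2.
Overall: 2 H⁺(aq) + Cd(s) → H₂(g) + Cd²⁺(aq)
Q = P(H₂)·[Cd²⁺] / ([H⁺]^2); log Q = -1.379.
E = E° − (0.0592/n) log Q = +0.37 − (0.0592/2)(-1.379) = +0.411 V.

+0.411 V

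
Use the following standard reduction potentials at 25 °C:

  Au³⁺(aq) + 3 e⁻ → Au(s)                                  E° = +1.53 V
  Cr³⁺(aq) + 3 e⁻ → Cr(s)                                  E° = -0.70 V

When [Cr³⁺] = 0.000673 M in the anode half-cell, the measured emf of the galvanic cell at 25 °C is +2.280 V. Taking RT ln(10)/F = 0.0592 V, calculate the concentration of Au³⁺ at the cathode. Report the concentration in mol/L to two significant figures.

Au³⁺/Au is the cathode, Cr³⁺/Cr the anode: E°cell = +2.23 V, n = 3.
Overall reaction: Au³⁺(aq) + Cr(s) → Au(s) + Cr³⁺(aq); Q = [Cr³⁺]^1/[Au³⁺]^1.
From E = E° − (0.0592/n) log Q: log Q = (E° − E)·n/0.0592 = (+2.23 − (+2.280))·3/0.0592 = -2.5338.
So 1·log[Au³⁺] = 1·log(0.000673) − log Q = -3.1720 − (-2.5338) = -0.6382; [Au³⁺] = 10^(-0.6382) ≈ 0.23 M.

0.23 M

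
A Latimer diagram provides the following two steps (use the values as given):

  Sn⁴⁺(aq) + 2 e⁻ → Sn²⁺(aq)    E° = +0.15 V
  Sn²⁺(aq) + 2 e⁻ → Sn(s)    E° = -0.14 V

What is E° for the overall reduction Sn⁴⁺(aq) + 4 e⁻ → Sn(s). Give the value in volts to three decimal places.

+0.005 V

Since ΔG° = −nFE° is additive over sequential reductions, n₃E°₃ = n₁E°₁ + n₂E°₂.
E°₃ = (2×+0.15 + 2×-0.14) / 4 = (+0.020) / 4 = +0.005 V.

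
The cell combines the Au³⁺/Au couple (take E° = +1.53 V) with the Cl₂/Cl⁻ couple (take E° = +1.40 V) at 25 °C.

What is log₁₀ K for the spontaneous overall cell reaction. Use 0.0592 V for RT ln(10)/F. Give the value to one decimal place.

13.2

Cathode: Au³⁺/Au; anode: Cl₂/Cl⁻. E°cell = +0.13 V, n = 6.
log K = nE°cell / 0.0592 = (6)(+0.13) / 0.0592 = 13.2.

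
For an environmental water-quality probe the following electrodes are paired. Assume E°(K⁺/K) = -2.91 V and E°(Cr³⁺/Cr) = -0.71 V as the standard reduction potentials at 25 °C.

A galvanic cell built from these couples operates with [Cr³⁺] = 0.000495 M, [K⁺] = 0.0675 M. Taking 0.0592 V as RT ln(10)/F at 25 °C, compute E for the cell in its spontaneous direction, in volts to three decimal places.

+2.204 V

Cr³⁺/Cr is the cathode (higher E°), K⁺/K the anode: E°cell = -0.71 − (-2.91) = +2.20 V, n = 3.
Overall: Cr³⁺(aq) + 3 K(s) → Cr(s) + 3 K⁺(aq)
Q = [K⁺]^3 / ([Cr³⁺]); log Q = -0.207.
E = E° − (0.0592/n) log Q = +2.20 − (0.0592/3)(-0.207) = +2.204 V.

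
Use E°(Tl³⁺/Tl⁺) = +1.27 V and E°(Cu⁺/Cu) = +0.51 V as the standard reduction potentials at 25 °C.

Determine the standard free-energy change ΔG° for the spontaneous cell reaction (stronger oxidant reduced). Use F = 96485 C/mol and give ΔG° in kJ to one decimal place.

Tl³⁺/Tl⁺ (E° = +1.27 V) is the cathode; Cu⁺/Cu (E° = +0.51 V) is the anode, so E°cell = +0.76 V.
Balancing electrons gives n = 2 (lcm of 2 and 1).
ΔG° = −nFE° = −(2)(96485)(+0.76) = -146,657 J = -146.7 kJ.

-146.7 kJ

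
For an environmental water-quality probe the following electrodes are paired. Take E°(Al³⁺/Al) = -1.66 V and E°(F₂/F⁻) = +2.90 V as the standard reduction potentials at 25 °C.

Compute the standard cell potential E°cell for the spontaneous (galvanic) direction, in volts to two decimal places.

The F₂/F⁻ couple has the higher reduction potential, so it is the cathode; Al³⁺/Al is oxidised at the anode.
E°cell = E°(cathode) − E°(anode) = (+2.90) − (-1.66) = +4.56 V.

+4.56 V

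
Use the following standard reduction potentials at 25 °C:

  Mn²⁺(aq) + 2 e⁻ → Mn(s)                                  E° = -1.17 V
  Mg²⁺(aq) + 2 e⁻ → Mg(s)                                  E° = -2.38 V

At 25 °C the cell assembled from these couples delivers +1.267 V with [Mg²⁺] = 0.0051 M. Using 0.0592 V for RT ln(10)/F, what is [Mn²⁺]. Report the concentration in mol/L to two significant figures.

0.43 M

Mn²⁺/Mn is the cathode, Mg²⁺/Mg the anode: E°cell = +1.21 V, n = 2.
Overall reaction: Mn²⁺(aq) + Mg(s) → Mn(s) + Mg²⁺(aq); Q = [Mg²⁺]^1/[Mn²⁺]^1.
From E = E° − (0.0592/n) log Q: log Q = (E° − E)·n/0.0592 = (+1.21 − (+1.267))·2/0.0592 = -1.9257.
So 1·log[Mn²⁺] = 1·log(0.0051) − log Q = -2.2924 − (-1.9257) = -0.3667; [Mn²⁺] = 10^(-0.3667) ≈ 0.43 M.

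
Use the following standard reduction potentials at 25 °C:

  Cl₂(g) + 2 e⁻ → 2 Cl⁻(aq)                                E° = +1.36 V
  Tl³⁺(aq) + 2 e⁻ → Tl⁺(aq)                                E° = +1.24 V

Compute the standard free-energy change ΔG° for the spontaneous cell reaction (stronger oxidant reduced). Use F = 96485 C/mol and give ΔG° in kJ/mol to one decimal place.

-23.2 kJ/mol

Cl₂/Cl⁻ (E° = +1.36 V) is the cathode; Tl³⁺/Tl⁺ (E° = +1.24 V) is the anode, so E°cell = +0.12 V.
Balancing electrons gives n = 2 (lcm of 2 and 2).
ΔG° = −nFE° = −(2)(96485)(+0.12) = -23,156 J = -23.2 kJ/mol.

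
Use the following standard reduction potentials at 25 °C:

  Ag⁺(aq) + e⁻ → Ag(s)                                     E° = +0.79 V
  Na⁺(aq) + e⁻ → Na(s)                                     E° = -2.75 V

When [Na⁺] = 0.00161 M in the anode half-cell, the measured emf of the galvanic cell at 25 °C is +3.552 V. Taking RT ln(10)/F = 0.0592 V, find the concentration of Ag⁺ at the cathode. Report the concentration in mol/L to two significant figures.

Ag⁺/Ag is the cathode, Na⁺/Na the anode: E°cell = +3.54 V, n = 1.
Overall reaction: Ag⁺(aq) + Na(s) → Ag(s) + Na⁺(aq); Q = [Na⁺]^1/[Ag⁺]^1.
From E = E° − (0.0592/n) log Q: log Q = (E° − E)·n/0.0592 = (+3.54 − (+3.552))·1/0.0592 = -0.2027.
So 1·log[Ag⁺] = 1·log(0.00161) − log Q = -2.7932 − (-0.2027) = -2.5905; [Ag⁺] = 10^(-2.5905) ≈ 0.0026 M.

0.0026 M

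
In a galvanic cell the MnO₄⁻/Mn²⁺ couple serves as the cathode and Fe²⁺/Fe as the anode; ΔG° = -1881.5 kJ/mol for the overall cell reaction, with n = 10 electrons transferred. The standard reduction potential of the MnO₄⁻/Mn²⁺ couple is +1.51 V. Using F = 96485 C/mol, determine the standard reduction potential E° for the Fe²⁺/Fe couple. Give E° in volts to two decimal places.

E°cell = −ΔG°/(nF) = −(-1881.5×10³)/((10)(96485)) = +1.950 V.
Since MnO₄⁻/Mn²⁺ is the cathode and Fe²⁺/Fe the anode, E°cell = E°(MnO₄⁻/Mn²⁺) − E°(Fe²⁺/Fe).
So E°(Fe²⁺/Fe) = E°(MnO₄⁻/Mn²⁺) − E°cell = (+1.51) − (+1.950) = -0.44 V.

-0.44 V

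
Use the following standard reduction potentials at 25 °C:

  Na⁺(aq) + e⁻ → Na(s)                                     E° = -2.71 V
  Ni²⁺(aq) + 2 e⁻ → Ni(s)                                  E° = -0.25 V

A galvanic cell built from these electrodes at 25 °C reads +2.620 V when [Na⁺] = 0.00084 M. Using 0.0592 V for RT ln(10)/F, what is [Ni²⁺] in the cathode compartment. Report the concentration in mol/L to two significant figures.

Ni²⁺/Ni is the cathode, Na⁺/Na the anode: E°cell = +2.46 V, n = 2.
Overall reaction: Ni²⁺(aq) + 2 Na(s) → Ni(s) + 2 Na⁺(aq); Q = [Na⁺]^2/[Ni²⁺]^1.
From E = E° − (0.0592/n) log Q: log Q = (E° − E)·n/0.0592 = (+2.46 − (+2.620))·2/0.0592 = -5.4054.
So 1·log[Ni²⁺] = 2·log(0.00084) − log Q = -6.1514 − (-5.4054) = -0.7460; [Ni²⁺] = 10^(-0.7460) ≈ 0.18 M.

0.18 M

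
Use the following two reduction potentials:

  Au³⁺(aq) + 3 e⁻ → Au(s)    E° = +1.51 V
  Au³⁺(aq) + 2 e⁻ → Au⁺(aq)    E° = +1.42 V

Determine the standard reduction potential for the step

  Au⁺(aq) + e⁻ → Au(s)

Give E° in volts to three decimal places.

Sequential free energies add, so n₃E°₃ = n₁E°₁ + n₂E°₂.
With n₃ = 3, and the known step contributing 2×(+1.42) V, the unknown satisfies 1·E° = 3×(+1.51) − 2×(+1.42) = +1.690.
E° = +1.690 / 1 = +1.690 V.

+1.690 V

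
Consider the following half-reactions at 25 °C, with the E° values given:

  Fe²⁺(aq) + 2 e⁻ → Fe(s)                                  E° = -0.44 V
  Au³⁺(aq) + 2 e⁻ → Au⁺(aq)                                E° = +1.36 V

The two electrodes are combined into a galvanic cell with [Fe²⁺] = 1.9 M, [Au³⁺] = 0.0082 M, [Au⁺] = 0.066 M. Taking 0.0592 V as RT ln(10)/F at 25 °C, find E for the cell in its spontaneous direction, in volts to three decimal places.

Au³⁺/Au⁺ is the cathode (higher E°), Fe²⁺/Fe the anode: E°cell = +1.36 − (-0.44) = +1.80 V, n = 2.
Overall: Au³⁺(aq) + Fe(s) → Au⁺(aq) + Fe²⁺(aq)
Q = [Au⁺]·[Fe²⁺] / ([Au³⁺]); log Q = 1.184.
E = E° − (0.0592/n) log Q = +1.80 − (0.0592/2)(1.184) = +1.765 V.

+1.765 V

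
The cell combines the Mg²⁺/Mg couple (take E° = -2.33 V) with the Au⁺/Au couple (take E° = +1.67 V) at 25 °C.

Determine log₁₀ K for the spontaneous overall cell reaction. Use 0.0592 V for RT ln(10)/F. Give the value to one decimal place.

Cathode: Au⁺/Au; anode: Mg²⁺/Mg. E°cell = +4.00 V, n = 2.
log K = nE°cell / 0.0592 = (2)(+4.00) / 0.0592 = 135.1.

135.1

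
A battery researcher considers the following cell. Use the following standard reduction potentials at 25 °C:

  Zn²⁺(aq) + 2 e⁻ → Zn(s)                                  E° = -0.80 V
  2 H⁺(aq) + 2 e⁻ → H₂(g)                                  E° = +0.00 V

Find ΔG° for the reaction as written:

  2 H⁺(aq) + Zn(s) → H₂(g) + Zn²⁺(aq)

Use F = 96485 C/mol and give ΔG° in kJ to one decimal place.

As written, H⁺/H₂ is reduced (cathode) and Zn²⁺/Zn is oxidised (anode), so E°cell = (+0.00) − (-0.80) = +0.80 V.
Balancing electrons gives n = 2.
ΔG° = −nFE° = −(2)(96485)(+0.80) = -154,376 J = -154.4 kJ.

-154.4 kJ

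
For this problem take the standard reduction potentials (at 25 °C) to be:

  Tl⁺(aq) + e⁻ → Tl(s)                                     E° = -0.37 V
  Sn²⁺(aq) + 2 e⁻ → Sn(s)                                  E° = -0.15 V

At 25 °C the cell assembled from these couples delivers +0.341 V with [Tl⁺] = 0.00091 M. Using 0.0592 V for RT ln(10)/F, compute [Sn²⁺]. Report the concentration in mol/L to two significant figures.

0.010 M

Sn²⁺/Sn is the cathode, Tl⁺/Tl the anode: E°cell = +0.22 V, n = 2.
Overall reaction: Sn²⁺(aq) + 2 Tl(s) → Sn(s) + 2 Tl⁺(aq); Q = [Tl⁺]^2/[Sn²⁺]^1.
From E = E° − (0.0592/n) log Q: log Q = (E° − E)·n/0.0592 = (+0.22 − (+0.341))·2/0.0592 = -4.0878.
So 1·log[Sn²⁺] = 2·log(0.00091) − log Q = -6.0819 − (-4.0878) = -1.9941; [Sn²⁺] = 10^(-1.9941) ≈ 0.010 M.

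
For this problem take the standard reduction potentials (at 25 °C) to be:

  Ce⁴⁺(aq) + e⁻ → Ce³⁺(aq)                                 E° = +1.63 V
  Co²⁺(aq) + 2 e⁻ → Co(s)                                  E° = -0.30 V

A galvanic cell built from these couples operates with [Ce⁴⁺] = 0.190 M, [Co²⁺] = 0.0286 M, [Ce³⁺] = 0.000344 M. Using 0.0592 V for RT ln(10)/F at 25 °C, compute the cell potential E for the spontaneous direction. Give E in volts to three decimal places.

Ce⁴⁺/Ce³⁺ is the cathode (higher E°), Co²⁺/Co the anode: E°cell = +1.63 − (-0.30) = +1.93 V, n = 2.
Overall: 2 Ce⁴⁺(aq) + Co(s) → 2 Ce³⁺(aq) + Co²⁺(aq)
Q = [Ce³⁺]^2·[Co²⁺] / ([Ce⁴⁺]^2); log Q = -7.028.
E = E° − (0.0592/n) log Q = +1.93 − (0.0592/2)(-7.028) = +2.138 V.

+2.138 V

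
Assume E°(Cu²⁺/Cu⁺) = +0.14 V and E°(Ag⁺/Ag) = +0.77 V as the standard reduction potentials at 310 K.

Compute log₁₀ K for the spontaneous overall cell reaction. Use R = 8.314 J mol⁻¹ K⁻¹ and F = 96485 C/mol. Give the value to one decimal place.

Cathode: Ag⁺/Ag; anode: Cu²⁺/Cu⁺. E°cell = (+0.77) − (+0.14) = +0.63 V, with n = 1.
ΔG° = −nFE° = −RT ln K, so ln K = nFE°/(RT) = (1)(96485)(+0.63) / ((8.314)(310)) = 23.585.
log₁₀ K = 23.585 / ln 10 = 10.2.

10.2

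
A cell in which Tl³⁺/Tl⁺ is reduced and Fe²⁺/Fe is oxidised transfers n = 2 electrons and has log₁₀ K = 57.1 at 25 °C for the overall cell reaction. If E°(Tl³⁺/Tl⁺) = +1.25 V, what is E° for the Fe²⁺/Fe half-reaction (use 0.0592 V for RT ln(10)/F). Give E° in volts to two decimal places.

-0.44 V

E°cell = (0.0592/n)·log K = (0.0592/2)(57.1) = +1.690 V.
Since Tl³⁺/Tl⁺ is the cathode and Fe²⁺/Fe the anode, E°cell = E°(Tl³⁺/Tl⁺) − E°(Fe²⁺/Fe).
So E°(Fe²⁺/Fe) = E°(Tl³⁺/Tl⁺) − E°cell = (+1.25) − (+1.690) = -0.44 V.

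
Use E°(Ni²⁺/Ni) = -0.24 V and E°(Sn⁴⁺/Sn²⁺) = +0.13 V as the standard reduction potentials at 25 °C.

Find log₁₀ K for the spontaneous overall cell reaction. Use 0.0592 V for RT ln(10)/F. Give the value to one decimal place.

12.5

Cathode: Sn⁴⁺/Sn²⁺; anode: Ni²⁺/Ni. E°cell = +0.37 V, n = 2.
log K = nE°cell / 0.0592 = (2)(+0.37) / 0.0592 = 12.5.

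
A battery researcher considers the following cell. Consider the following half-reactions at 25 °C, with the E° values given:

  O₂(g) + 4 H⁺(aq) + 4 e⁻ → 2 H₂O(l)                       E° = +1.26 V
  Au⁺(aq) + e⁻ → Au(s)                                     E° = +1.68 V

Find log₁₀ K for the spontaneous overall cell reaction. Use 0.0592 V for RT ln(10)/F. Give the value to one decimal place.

Cathode: Au⁺/Au; anode: O₂/H₂O. E°cell = +0.42 V, n = 4.
log K = nE°cell / 0.0592 = (4)(+0.42) / 0.0592 = 28.4.

28.4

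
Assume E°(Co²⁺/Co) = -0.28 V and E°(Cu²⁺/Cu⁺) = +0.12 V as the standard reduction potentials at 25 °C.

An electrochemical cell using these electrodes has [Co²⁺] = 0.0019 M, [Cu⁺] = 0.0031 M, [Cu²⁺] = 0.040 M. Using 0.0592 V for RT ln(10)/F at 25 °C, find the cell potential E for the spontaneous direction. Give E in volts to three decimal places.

+0.546 V

Cu²⁺/Cu⁺ is the cathode (higher E°), Co²⁺/Co the anode: E°cell = +0.12 − (-0.28) = +0.40 V, n = 2.
Overall: 2 Cu²⁺(aq) + Co(s) → 2 Cu⁺(aq) + Co²⁺(aq)
Q = [Cu⁺]^2·[Co²⁺] / ([Cu²⁺]^2); log Q = -4.943.
E = E° − (0.0592/n) log Q = +0.40 − (0.0592/2)(-4.943) = +0.546 V.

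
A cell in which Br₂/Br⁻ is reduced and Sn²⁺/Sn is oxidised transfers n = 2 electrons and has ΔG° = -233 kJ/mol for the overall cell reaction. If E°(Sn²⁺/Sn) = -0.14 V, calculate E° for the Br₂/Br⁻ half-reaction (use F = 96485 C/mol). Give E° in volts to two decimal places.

+1.07 V

E°cell = −ΔG°/(nF) = −(-233×10³)/((2)(96485)) = +1.207 V.
Since Br₂/Br⁻ is the cathode and Sn²⁺/Sn the anode, E°cell = E°(Br₂/Br⁻) − E°(Sn²⁺/Sn).
So E°(Br₂/Br⁻) = E°cell + E°(Sn²⁺/Sn) = +1.207 + (-0.14) = +1.07 V.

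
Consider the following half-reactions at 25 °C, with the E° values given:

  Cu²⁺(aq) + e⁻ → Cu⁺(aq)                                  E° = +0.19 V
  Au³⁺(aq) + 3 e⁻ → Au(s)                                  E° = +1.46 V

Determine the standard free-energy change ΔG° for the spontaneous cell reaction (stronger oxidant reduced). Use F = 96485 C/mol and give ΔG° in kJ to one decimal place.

-367.6 kJ

Au³⁺/Au (E° = +1.46 V) is the cathode; Cu²⁺/Cu⁺ (E° = +0.19 V) is the anode, so E°cell = +1.27 V.
Balancing electrons gives n = 3 (lcm of 3 and 1).
ΔG° = −nFE° = −(3)(96485)(+1.27) = -367,608 J = -367.6 kJ.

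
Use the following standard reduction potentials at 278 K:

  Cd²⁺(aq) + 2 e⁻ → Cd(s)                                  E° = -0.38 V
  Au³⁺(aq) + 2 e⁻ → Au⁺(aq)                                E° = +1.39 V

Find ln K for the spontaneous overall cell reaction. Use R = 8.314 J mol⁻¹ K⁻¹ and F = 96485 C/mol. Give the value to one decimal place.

147.8

Cathode: Au³⁺/Au⁺; anode: Cd²⁺/Cd. E°cell = (+1.39) − (-0.38) = +1.77 V, with n = 2.
ΔG° = −nFE° = −RT ln K, so ln K = nFE°/(RT) = (2)(96485)(+1.77) / ((8.314)(278)) = 147.777.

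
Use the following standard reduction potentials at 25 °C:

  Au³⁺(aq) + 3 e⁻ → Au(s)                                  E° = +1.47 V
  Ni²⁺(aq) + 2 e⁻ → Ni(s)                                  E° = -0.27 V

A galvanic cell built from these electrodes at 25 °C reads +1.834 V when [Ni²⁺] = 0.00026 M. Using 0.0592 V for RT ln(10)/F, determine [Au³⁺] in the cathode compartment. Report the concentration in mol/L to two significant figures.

Au³⁺/Au is the cathode, Ni²⁺/Ni the anode: E°cell = +1.74 V, n = 6.
Overall reaction: 2 Au³⁺(aq) + 3 Ni(s) → 2 Au(s) + 3 Ni²⁺(aq); Q = [Ni²⁺]^3/[Au³⁺]^2.
From E = E° − (0.0592/n) log Q: log Q = (E° − E)·n/0.0592 = (+1.74 − (+1.834))·6/0.0592 = -9.5270.
So 2·log[Au³⁺] = 3·log(0.00026) − log Q = -10.7551 − (-9.5270) = -1.2281; log[Au³⁺] = -1.2281 / 2 = -0.6140; [Au³⁺] = 10^(-0.6140) ≈ 0.24 M.

0.24 M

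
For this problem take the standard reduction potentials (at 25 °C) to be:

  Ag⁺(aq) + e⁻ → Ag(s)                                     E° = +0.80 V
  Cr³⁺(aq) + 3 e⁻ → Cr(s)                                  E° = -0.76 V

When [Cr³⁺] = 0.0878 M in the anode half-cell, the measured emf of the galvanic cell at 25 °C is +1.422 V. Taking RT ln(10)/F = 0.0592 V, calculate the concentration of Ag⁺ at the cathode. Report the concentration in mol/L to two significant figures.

0.0021 M

Ag⁺/Ag is the cathode, Cr³⁺/Cr the anode: E°cell = +1.56 V, n = 3.
Overall reaction: 3 Ag⁺(aq) + Cr(s) → 3 Ag(s) + Cr³⁺(aq); Q = [Cr³⁺]^1/[Ag⁺]^3.
From E = E° − (0.0592/n) log Q: log Q = (E° − E)·n/0.0592 = (+1.56 − (+1.422))·3/0.0592 = 6.9932.
So 3·log[Ag⁺] = 1·log(0.0878) − log Q = -1.0565 − (6.9932) = -8.0497; log[Ag⁺] = -8.0497 / 3 = -2.6832; [Ag⁺] = 10^(-2.6832) ≈ 0.0021 M.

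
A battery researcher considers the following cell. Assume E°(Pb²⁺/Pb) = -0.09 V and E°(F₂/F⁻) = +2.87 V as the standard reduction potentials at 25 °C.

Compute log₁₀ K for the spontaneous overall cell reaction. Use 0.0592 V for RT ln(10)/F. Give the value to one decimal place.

100.0

Cathode: F₂/F⁻; anode: Pb²⁺/Pb. E°cell = +2.96 V, n = 2.
log K = nE°cell / 0.0592 = (2)(+2.96) / 0.0592 = 100.0.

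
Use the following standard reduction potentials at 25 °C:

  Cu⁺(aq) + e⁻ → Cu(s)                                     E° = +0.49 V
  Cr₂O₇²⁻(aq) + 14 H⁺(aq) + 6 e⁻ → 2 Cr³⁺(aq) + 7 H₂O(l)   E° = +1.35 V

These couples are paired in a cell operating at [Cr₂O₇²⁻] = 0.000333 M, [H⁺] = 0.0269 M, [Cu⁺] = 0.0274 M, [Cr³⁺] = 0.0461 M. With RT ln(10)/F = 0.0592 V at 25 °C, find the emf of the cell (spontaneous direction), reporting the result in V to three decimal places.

+0.728 V

Cr₂O₇²⁻/Cr³⁺ is the cathode (higher E°), Cu⁺/Cu the anode: E°cell = +1.35 − (+0.49) = +0.86 V, n = 6.
Overall: Cr₂O₇²⁻(aq) + 14 H⁺(aq) + 6 Cu(s) → 2 Cr³⁺(aq) + 7 H₂O(l) + 6 Cu⁺(aq)
Q = [Cr³⁺]^2·[Cu⁺]^6 / ([Cr₂O₇²⁻]·[H⁺]^14); log Q = 13.415.
E = E° − (0.0592/n) log Q = +0.86 − (0.0592/6)(13.415) = +0.728 V.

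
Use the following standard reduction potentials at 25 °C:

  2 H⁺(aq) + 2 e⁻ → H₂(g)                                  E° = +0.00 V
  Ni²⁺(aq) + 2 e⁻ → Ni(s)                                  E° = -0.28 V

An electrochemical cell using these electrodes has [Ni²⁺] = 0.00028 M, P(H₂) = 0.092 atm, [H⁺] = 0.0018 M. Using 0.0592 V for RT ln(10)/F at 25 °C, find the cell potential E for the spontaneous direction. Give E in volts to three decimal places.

+0.253 V

H⁺/H₂ is the cathode (higher E°), Ni²⁺/Ni the anode: E°cell = +0.00 − (-0.28) = +0.28 V, n = 2.
Overall: 2 H⁺(aq) + Ni(s) → H₂(g) + Ni²⁺(aq)
Q = P(H₂)·[Ni²⁺] / ([H⁺]^2); log Q = 0.900.
E = E° − (0.0592/n) log Q = +0.28 − (0.0592/2)(0.900) = +0.253 V.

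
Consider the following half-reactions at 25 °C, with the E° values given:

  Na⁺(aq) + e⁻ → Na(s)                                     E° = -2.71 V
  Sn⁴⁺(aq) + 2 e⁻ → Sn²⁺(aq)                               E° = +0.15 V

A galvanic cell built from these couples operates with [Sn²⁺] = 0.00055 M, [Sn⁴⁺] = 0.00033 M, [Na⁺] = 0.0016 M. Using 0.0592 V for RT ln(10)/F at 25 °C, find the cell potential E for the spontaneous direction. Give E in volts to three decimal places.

+3.019 V

Sn⁴⁺/Sn²⁺ is the cathode (higher E°), Na⁺/Na the anode: E°cell = +0.15 − (-2.71) = +2.86 V, n = 2.
Overall: Sn⁴⁺(aq) + 2 Na(s) → Sn²⁺(aq) + 2 Na⁺(aq)
Q = [Sn²⁺]·[Na⁺]^2 / ([Sn⁴⁺]); log Q = -5.370.
E = E° − (0.0592/n) log Q = +2.86 − (0.0592/2)(-5.370) = +3.019 V.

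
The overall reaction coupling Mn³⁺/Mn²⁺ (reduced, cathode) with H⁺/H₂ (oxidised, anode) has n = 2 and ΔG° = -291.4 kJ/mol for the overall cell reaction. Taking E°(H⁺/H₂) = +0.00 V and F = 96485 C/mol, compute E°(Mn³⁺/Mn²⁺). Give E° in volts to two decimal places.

+1.51 V

E°cell = −ΔG°/(nF) = −(-291.4×10³)/((2)(96485)) = +1.510 V.
Since Mn³⁺/Mn²⁺ is the cathode and H⁺/H₂ the anode, E°cell = E°(Mn³⁺/Mn²⁺) − E°(H⁺/H₂).
So E°(Mn³⁺/Mn²⁺) = E°cell + E°(H⁺/H₂) = +1.510 + (+0.00) = +1.51 V.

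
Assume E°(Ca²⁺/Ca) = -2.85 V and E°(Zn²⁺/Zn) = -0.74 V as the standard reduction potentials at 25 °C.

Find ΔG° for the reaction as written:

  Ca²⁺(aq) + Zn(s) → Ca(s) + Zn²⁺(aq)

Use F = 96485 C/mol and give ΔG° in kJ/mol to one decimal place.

+407.2 kJ/mol

As written, Ca²⁺/Ca is reduced (cathode) and Zn²⁺/Zn is oxidised (anode), so E°cell = (-2.85) − (-0.74) = -2.11 V.
Balancing electrons gives n = 2.
ΔG° = −nFE° = −(2)(96485)(-2.11) = 407,167 J = +407.2 kJ/mol.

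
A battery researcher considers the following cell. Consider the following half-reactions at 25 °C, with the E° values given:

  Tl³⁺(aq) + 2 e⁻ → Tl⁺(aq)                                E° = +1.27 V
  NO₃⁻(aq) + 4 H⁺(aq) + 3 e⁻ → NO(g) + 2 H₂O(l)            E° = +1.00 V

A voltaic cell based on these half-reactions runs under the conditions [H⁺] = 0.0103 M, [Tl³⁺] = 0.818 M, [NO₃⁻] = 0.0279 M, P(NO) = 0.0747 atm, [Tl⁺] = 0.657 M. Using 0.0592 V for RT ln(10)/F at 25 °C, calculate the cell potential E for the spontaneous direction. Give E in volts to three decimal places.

Tl³⁺/Tl⁺ is the cathode (higher E°), NO₃⁻/NO the anode: E°cell = +1.27 − (+1.00) = +0.27 V, n = 6.
Overall: 3 Tl³⁺(aq) + 2 NO(g) + 4 H₂O(l) → 3 Tl⁺(aq) + 2 NO₃⁻(aq) + 8 H⁺(aq)
Q = [Tl⁺]^3·[NO₃⁻]^2·[H⁺]^8 / ([Tl³⁺]^3·P(NO)^2); log Q = -17.038.
E = E° − (0.0592/n) log Q = +0.27 − (0.0592/6)(-17.038) = +0.438 V.

+0.438 V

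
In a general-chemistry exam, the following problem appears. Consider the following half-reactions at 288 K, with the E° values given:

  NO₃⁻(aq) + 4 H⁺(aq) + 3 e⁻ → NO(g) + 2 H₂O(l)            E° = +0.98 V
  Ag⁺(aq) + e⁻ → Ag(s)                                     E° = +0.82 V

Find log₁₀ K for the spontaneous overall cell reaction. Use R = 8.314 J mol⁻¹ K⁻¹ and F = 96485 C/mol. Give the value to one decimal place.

8.4

Cathode: NO₃⁻/NO; anode: Ag⁺/Ag. E°cell = (+0.98) − (+0.82) = +0.16 V, with n = 3.
ΔG° = −nFE° = −RT ln K, so ln K = nFE°/(RT) = (3)(96485)(+0.16) / ((8.314)(288)) = 19.342.
log₁₀ K = 19.342 / ln 10 = 8.4.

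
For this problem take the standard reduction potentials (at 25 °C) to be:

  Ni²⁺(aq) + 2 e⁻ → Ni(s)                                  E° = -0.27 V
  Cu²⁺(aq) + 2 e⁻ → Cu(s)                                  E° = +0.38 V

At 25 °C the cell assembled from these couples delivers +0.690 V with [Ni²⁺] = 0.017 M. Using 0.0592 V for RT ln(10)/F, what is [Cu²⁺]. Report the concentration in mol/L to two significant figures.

Cu²⁺/Cu is the cathode, Ni²⁺/Ni the anode: E°cell = +0.65 V, n = 2.
Overall reaction: Cu²⁺(aq) + Ni(s) → Cu(s) + Ni²⁺(aq); Q = [Ni²⁺]^1/[Cu²⁺]^1.
From E = E° − (0.0592/n) log Q: log Q = (E° − E)·n/0.0592 = (+0.65 − (+0.690))·2/0.0592 = -1.3514.
So 1·log[Cu²⁺] = 1·log(0.017) − log Q = -1.7696 − (-1.3514) = -0.4182; [Cu²⁺] = 10^(-0.4182) ≈ 0.38 M.

0.38 M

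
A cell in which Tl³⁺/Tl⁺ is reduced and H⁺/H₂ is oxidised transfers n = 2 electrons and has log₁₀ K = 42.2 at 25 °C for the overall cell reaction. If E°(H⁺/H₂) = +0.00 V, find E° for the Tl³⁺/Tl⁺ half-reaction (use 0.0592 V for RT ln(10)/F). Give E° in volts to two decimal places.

+1.25 V

E°cell = (0.0592/n)·log K = (0.0592/2)(42.2) = +1.249 V.
Since Tl³⁺/Tl⁺ is the cathode and H⁺/H₂ the anode, E°cell = E°(Tl³⁺/Tl⁺) − E°(H⁺/H₂).
So E°(Tl³⁺/Tl⁺) = E°cell + E°(H⁺/H₂) = +1.249 + (+0.00) = +1.25 V.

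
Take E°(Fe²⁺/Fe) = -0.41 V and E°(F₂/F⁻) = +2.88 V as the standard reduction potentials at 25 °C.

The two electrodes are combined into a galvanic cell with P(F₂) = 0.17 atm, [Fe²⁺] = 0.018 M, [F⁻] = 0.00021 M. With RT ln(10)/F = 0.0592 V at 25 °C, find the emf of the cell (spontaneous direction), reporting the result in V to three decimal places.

+3.537 V

F₂/F⁻ is the cathode (higher E°), Fe²⁺/Fe the anode: E°cell = +2.88 − (-0.41) = +3.29 V, n = 2.
Overall: F₂(g) + Fe(s) → 2 F⁻(aq) + Fe²⁺(aq)
Q = [F⁻]^2·[Fe²⁺] / (P(F₂)); log Q = -8.331.
E = E° − (0.0592/n) log Q = +3.29 − (0.0592/2)(-8.331) = +3.537 V.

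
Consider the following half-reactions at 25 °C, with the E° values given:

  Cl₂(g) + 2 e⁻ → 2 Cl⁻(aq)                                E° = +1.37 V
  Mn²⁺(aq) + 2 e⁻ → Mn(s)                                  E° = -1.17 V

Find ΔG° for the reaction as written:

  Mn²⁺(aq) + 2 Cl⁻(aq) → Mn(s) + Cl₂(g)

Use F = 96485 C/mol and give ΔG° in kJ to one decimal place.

+490.1 kJ

As written, Mn²⁺/Mn is reduced (cathode) and Cl₂/Cl⁻ is oxidised (anode), so E°cell = (-1.17) − (+1.37) = -2.54 V.
Balancing electrons gives n = 2.
ΔG° = −nFE° = −(2)(96485)(-2.54) = 490,144 J = +490.1 kJ.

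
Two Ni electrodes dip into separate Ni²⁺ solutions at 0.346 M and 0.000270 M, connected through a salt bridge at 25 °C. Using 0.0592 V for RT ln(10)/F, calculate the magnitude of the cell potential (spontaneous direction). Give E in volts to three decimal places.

For a concentration cell E°cell = 0. The 0.346 M side is the cathode (reduction is favoured where [Ni²⁺] is higher).
With n = 2, E = −(0.0592/2) log([Ni²⁺]ₐₙ/[Ni²⁺]꜀ₐₜ) = −(0.0592/2) log(0.00027/0.346) = −(0.0592/2)(-3.108) = +0.092 V.

+0.092 V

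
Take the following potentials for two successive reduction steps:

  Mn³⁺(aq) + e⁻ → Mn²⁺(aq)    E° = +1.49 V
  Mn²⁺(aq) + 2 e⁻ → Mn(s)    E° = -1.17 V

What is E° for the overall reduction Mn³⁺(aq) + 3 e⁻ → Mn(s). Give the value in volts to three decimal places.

-0.283 V

Standard free energies of sequential steps add: ΔG°₃ = ΔG°₁ + ΔG°₂, so n₃E°₃ = n₁E°₁ + n₂E°₂.
E°₃ = (1×+1.49 + 2×-1.17) / 3 = (-0.850) / 3 = -0.283 V.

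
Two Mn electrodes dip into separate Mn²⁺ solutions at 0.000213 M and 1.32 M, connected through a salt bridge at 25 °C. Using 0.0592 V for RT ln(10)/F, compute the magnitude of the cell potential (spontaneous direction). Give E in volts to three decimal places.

For a concentration cell E°cell = 0. The 1.32 M side is the cathode (reduction is favoured where [Mn²⁺] is higher).
With n = 2, E = −(0.0592/2) log([Mn²⁺]ₐₙ/[Mn²⁺]꜀ₐₜ) = −(0.0592/2) log(0.000213/1.32) = −(0.0592/2)(-3.792) = +0.112 V.

+0.112 V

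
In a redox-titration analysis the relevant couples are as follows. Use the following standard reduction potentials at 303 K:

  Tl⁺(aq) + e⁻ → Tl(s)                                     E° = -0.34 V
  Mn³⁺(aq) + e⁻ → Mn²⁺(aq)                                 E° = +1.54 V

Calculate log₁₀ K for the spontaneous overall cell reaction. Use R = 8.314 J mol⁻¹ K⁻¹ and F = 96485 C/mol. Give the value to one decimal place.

Cathode: Mn³⁺/Mn²⁺; anode: Tl⁺/Tl. E°cell = (+1.54) − (-0.34) = +1.88 V, with n = 1.
ΔG° = −nFE° = −RT ln K, so ln K = nFE°/(RT) = (1)(96485)(+1.88) / ((8.314)(303)) = 72.005.
log₁₀ K = 72.005 / ln 10 = 31.3.

31.3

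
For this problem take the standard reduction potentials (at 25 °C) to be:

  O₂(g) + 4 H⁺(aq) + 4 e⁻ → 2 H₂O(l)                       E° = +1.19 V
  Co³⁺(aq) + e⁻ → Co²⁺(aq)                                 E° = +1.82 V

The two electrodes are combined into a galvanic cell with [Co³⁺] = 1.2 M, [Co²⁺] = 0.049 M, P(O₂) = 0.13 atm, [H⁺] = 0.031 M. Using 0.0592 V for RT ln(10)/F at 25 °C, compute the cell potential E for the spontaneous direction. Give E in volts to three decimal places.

+0.815 V

Co³⁺/Co²⁺ is the cathode (higher E°), O₂/H₂O the anode: E°cell = +1.82 − (+1.19) = +0.63 V, n = 4.
Overall: 4 Co³⁺(aq) + 2 H₂O(l) → 4 Co²⁺(aq) + O₂(g) + 4 H⁺(aq)
Q = [Co²⁺]^4·P(O₂)·[H⁺]^4 / ([Co³⁺]^4); log Q = -12.477.
E = E° − (0.0592/n) log Q = +0.63 − (0.0592/4)(-12.477) = +0.815 V.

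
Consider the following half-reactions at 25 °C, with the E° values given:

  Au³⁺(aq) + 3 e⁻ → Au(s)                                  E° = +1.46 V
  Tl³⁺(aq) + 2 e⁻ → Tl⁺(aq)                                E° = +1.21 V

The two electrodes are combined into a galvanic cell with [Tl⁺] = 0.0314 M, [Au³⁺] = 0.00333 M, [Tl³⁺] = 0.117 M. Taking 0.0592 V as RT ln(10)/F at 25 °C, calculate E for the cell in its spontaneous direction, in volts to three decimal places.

Au³⁺/Au is the cathode (higher E°), Tl³⁺/Tl⁺ the anode: E°cell = +1.46 − (+1.21) = +0.25 V, n = 6.
Overall: 2 Au³⁺(aq) + 3 Tl⁺(aq) → 2 Au(s) + 3 Tl³⁺(aq)
Q = [Tl³⁺]^3 / ([Au³⁺]^2·[Tl⁺]^3); log Q = 6.669.
E = E° − (0.0592/n) log Q = +0.25 − (0.0592/6)(6.669) = +0.184 V.

+0.184 V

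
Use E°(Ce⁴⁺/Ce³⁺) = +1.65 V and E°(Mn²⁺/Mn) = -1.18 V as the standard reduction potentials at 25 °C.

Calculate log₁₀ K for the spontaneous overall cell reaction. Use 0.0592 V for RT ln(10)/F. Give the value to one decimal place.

Cathode: Ce⁴⁺/Ce³⁺; anode: Mn²⁺/Mn. E°cell = +2.83 V, n = 2.
log K = nE°cell / 0.0592 = (2)(+2.83) / 0.0592 = 95.6.

95.6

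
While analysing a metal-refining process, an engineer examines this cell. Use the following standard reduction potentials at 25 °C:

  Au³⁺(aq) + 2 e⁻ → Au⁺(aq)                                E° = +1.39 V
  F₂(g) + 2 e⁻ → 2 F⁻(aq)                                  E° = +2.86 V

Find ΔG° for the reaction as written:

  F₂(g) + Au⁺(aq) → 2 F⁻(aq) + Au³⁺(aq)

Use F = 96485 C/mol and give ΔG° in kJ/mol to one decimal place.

-283.7 kJ/mol

As written, F₂/F⁻ is reduced (cathode) and Au³⁺/Au⁺ is oxidised (anode), so E°cell = (+2.86) − (+1.39) = +1.47 V.
Balancing electrons gives n = 2.
ΔG° = −nFE° = −(2)(96485)(+1.47) = -283,666 J = -283.7 kJ/mol.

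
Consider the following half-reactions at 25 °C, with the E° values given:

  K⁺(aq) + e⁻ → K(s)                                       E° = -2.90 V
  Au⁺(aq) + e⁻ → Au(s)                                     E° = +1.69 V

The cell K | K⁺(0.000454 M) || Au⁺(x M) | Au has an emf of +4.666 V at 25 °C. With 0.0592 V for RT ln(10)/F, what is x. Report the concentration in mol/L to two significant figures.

0.0087 M

Au⁺/Au is the cathode, K⁺/K the anode: E°cell = +4.59 V, n = 1.
Overall reaction: Au⁺(aq) + K(s) → Au(s) + K⁺(aq); Q = [K⁺]^1/[Au⁺]^1.
From E = E° − (0.0592/n) log Q: log Q = (E° − E)·n/0.0592 = (+4.59 − (+4.666))·1/0.0592 = -1.2838.
So 1·log[Au⁺] = 1·log(0.000454) − log Q = -3.3429 − (-1.2838) = -2.0591; [Au⁺] = 10^(-2.0591) ≈ 0.0087 M.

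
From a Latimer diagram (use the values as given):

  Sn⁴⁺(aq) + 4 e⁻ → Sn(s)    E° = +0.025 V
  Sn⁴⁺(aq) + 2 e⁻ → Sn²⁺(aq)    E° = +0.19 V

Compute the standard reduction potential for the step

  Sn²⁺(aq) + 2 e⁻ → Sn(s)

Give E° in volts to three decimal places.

Sequential free energies add, so n₃E°₃ = n₁E°₁ + n₂E°₂.
With n₃ = 4, and the known step contributing 2×(+0.19) V, the unknown satisfies 2·E° = 4×(+0.025) − 2×(+0.19) = -0.280.
E° = -0.280 / 2 = -0.140 V.

-0.140 V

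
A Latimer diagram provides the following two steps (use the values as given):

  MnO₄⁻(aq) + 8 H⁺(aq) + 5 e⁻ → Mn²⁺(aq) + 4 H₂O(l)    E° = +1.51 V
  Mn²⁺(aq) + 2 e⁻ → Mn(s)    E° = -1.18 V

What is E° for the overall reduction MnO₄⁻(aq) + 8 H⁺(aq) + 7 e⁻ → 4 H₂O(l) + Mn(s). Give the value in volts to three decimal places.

Standard free energies of sequential steps add: ΔG°₃ = ΔG°₁ + ΔG°₂, so n₃E°₃ = n₁E°₁ + n₂E°₂.
E°₃ = (5×+1.51 + 2×-1.18) / 7 = (+5.190) / 7 = +0.741 V.

+0.741 V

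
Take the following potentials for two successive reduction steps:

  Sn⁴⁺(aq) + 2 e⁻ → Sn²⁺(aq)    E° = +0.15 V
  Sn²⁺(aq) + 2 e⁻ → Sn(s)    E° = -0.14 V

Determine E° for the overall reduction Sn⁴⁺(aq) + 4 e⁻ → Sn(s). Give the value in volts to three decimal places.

Since ΔG° = −nFE° is additive over sequential reductions, n₃E°₃ = n₁E°₁ + n₂E°₂.
E°₃ = (2×+0.15 + 2×-0.14) / 4 = (+0.020) / 4 = +0.005 V.

+0.005 V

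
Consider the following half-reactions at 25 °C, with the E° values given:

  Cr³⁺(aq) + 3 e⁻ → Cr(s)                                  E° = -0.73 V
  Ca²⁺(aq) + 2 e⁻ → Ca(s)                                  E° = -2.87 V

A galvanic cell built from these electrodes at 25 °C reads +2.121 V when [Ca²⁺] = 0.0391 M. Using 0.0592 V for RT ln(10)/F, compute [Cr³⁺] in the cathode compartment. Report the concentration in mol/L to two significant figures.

Cr³⁺/Cr is the cathode, Ca²⁺/Ca the anode: E°cell = +2.14 V, n = 6.
Overall reaction: 2 Cr³⁺(aq) + 3 Ca(s) → 2 Cr(s) + 3 Ca²⁺(aq); Q = [Ca²⁺]^3/[Cr³⁺]^2.
From E = E° − (0.0592/n) log Q: log Q = (E° − E)·n/0.0592 = (+2.14 − (+2.121))·6/0.0592 = 1.9257.
So 2·log[Cr³⁺] = 3·log(0.0391) − log Q = -4.2235 − (1.9257) = -6.1492; log[Cr³⁺] = -6.1492 / 2 = -3.0746; [Cr³⁺] = 10^(-3.0746) ≈ 0.00084 M.

0.00084 M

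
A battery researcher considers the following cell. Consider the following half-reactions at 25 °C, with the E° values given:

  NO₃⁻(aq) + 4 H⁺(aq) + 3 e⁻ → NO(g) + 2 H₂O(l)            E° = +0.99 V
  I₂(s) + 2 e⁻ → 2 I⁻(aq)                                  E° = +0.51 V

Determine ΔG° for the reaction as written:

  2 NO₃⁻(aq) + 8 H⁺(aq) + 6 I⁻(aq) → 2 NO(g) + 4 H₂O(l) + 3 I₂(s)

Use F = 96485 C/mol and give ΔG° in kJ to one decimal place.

As written, NO₃⁻/NO is reduced (cathode) and I₂/I⁻ is oxidised (anode), so E°cell = (+0.99) − (+0.51) = +0.48 V.
Balancing electrons gives n = 6.
ΔG° = −nFE° = −(6)(96485)(+0.48) = -277,877 J = -277.9 kJ.

-277.9 kJ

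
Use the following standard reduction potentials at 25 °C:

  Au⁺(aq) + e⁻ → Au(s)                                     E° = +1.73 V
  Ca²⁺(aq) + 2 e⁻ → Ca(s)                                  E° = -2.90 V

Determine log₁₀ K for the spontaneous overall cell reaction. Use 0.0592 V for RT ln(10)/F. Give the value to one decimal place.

Cathode: Au⁺/Au; anode: Ca²⁺/Ca. E°cell = +4.63 V, n = 2.
log K = nE°cell / 0.0592 = (2)(+4.63) / 0.0592 = 156.4.

156.4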